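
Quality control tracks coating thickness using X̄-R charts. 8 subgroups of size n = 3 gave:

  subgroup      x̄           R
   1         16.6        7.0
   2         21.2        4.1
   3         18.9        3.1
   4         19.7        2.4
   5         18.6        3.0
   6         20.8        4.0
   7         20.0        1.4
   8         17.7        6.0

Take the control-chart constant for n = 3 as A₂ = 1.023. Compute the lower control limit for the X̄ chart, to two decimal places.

X̄̄ = (16.6 + 21.2 + 18.9 + 19.7 + 18.6 + 20.8 + 20.0 + 17.7) / 8 = 153.5000 / 8 = 19.1875
R̄ = (7.0 + 4.1 + 3.1 + 2.4 + 3.0 + 4.0 + 1.4 + 6.0) / 8 = 31.0000 / 8 = 3.8750
LCL = X̄̄ − A₂·R̄ = 19.1875 − 1.023 × 3.8750 = 15.2234

15.22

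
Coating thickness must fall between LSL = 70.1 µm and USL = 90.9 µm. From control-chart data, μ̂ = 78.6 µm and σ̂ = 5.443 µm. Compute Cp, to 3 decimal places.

Cp = (USL − LSL) / (6σ̂) = (90.9 − 70.1) / (6 × 5.443) = 20.8000 / 32.6580 = 0.6369

0.637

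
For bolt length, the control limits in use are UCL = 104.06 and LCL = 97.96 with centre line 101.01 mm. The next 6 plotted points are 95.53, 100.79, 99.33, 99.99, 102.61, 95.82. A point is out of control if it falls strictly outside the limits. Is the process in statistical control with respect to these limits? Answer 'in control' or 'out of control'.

Compare each point to [97.96, 104.06]: sample 1 = 95.53 < LCL; sample 6 = 95.82 < LCL.

out of control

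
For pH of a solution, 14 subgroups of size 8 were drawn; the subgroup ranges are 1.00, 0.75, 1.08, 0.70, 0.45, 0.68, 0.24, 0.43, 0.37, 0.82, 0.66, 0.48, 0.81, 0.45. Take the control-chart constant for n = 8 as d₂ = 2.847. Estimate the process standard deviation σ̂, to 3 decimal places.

R̄ = (1.00 + 0.75 + 1.08 + 0.70 + 0.45 + 0.68 + 0.24 + 0.43 + 0.37 + 0.82 + 0.66 + 0.48 + 0.81 + 0.45) / 14 = 0.6371
σ̂ = R̄ / d₂ = 0.6371 / 2.847 = 0.2238

0.224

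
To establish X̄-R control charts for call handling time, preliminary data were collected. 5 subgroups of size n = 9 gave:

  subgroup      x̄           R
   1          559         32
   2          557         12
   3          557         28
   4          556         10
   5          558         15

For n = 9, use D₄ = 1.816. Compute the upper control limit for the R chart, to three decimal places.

R̄ = (32 + 12 + 28 + 10 + 15) / 5 = 97.0000 / 5 = 19.4000
UCL_R = D₄·R̄ = 1.816 × 19.4000 = 35.2304

35.230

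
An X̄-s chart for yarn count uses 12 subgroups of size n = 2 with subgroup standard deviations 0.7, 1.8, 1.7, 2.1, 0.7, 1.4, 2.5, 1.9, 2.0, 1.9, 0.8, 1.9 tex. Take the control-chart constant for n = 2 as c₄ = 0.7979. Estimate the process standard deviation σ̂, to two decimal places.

2.03

s̄ = (0.7 + 1.8 + 1.7 + 2.1 + 0.7 + 1.4 + 2.5 + 1.9 + 2.0 + 1.9 + 0.8 + 1.9) / 12 = 1.6167
σ̂ = s̄ / c₄ = 1.6167 / 0.7979 = 2.0262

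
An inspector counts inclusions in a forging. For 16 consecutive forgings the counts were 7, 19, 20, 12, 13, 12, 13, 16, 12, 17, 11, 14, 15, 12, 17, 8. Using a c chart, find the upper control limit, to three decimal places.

c̄ = (7 + 19 + 20 + 12 + 13 + 12 + 13 + 16 + 12 + 17 + 11 + 14 + 15 + 12 + 17 + 8) / 16 = 218 / 16 = 13.6250
UCL = c̄ + 3√c̄ = 13.6250 + 3 × √13.6250 = 13.6250 + 3 × 3.6912 = 24.6986

24.699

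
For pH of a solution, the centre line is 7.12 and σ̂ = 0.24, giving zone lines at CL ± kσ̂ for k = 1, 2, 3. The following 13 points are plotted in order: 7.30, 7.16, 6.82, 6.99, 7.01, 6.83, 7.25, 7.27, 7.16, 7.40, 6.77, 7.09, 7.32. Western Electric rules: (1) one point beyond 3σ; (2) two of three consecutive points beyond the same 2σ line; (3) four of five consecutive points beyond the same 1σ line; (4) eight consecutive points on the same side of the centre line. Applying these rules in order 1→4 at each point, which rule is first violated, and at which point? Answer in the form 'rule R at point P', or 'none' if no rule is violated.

Zone of each point (C = within 1σ̂, B = 1σ̂–2σ̂, A = 2σ̂–3σ̂, * = beyond 3σ̂; sign = side of CL): 1:+C, 2:+C, 3:-B, 4:-C, 5:-C, 6:-B, 7:+C, 8:+C, 9:+C, 10:+B, 11:-B, 12:-C, 13:+C
No rule fires across all 13 points.

none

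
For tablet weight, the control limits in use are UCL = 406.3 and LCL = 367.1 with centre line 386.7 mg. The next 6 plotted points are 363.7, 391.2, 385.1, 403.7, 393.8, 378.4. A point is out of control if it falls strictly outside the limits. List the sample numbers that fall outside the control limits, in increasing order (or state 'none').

Compare each point to [367.1, 406.3]: sample 1 = 363.7 < LCL.

1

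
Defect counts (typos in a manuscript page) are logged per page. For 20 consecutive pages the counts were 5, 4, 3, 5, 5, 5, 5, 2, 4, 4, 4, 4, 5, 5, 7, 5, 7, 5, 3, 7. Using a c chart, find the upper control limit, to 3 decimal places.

c̄ = (5 + 4 + 3 + 5 + 5 + 5 + 5 + 2 + 4 + 4 + 4 + 4 + 5 + 5 + 7 + 5 + 7 + 5 + 3 + 7) / 20 = 94 / 20 = 4.7000
UCL = c̄ + 3√c̄ = 4.7000 + 3 × √4.7000 = 4.7000 + 3 × 2.1679 = 11.2038

11.204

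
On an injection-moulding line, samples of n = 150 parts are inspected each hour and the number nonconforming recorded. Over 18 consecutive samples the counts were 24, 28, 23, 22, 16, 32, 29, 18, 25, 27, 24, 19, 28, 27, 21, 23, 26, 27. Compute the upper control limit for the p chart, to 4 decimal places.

0.2530

p̄ = Σdᵢ / (k·n) = 439 / (18 × 150) = 0.16259
UCL = p̄ + 3·√(p̄(1−p̄)/n) = 0.16259 + 3 × √(0.16259×0.83741/150) = 0.16259 + 3 × 0.03013 = 0.25298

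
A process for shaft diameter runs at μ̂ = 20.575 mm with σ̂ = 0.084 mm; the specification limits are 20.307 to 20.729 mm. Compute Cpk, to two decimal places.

0.61

Cpu = (USL − μ̂) / (3σ̂) = (20.729 − 20.575) / (3 × 0.084) = 0.6111; Cpl = (μ̂ − LSL) / (3σ̂) = (20.575 − 20.307) / (3 × 0.084) = 1.0635; Cpk = min(Cpu, Cpl) = 0.6111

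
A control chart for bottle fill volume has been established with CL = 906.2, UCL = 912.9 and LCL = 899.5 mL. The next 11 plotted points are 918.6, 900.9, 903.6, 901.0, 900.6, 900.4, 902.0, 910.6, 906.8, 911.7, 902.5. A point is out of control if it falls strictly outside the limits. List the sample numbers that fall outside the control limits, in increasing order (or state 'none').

Compare each point to [899.5, 912.9]: sample 1 = 918.6 > UCL.

1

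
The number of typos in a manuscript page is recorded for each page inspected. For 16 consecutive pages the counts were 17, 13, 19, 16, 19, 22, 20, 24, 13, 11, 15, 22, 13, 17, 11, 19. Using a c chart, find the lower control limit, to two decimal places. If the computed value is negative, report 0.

4.59

c̄ = (17 + 13 + 19 + 16 + 19 + 22 + 20 + 24 + 13 + 11 + 15 + 22 + 13 + 17 + 11 + 19) / 16 = 271 / 16 = 16.9375
LCL = c̄ − 3√c̄ = 16.9375 − 3 × 4.1155 = 4.5909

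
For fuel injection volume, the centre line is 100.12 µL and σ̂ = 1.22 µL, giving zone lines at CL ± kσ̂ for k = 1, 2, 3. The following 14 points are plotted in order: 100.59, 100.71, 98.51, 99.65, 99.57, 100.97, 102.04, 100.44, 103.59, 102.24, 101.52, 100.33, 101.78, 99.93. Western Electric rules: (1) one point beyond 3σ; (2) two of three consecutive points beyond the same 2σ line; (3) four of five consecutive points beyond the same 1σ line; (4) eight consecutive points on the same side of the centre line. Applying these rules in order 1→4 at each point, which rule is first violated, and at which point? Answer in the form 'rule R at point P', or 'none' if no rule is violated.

rule 3 at point 11

Zone of each point (C = within 1σ̂, B = 1σ̂–2σ̂, A = 2σ̂–3σ̂, * = beyond 3σ̂; sign = side of CL): 1:+C, 2:+C, 3:-B, 4:-C, 5:-C, 6:+C, 7:+B, 8:+C, 9:+A, 10:+B, 11:+B, 12:+C, 13:+B, 14:-C
Rule 3 (four of five consecutive points beyond the same 1σ limit) is satisfied at point 11.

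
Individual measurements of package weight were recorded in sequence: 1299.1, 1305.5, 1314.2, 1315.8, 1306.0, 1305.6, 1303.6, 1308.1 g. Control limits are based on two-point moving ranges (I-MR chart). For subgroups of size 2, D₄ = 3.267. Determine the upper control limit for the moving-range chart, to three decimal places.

15.588

Moving ranges: 6.4, 8.7, 1.6, 9.8, 0.4, 2.0, 4.5; M̄R̄ = 33.4000 / 7 = 4.7714
UCL_MR = D₄·M̄R̄ = 3.267 × 4.7714 = 15.5883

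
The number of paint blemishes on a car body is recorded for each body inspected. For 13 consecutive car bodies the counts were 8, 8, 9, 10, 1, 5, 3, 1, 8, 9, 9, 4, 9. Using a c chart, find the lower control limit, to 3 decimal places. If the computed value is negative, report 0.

0.000

c̄ = (8 + 8 + 9 + 10 + 1 + 5 + 3 + 1 + 8 + 9 + 9 + 4 + 9) / 13 = 84 / 13 = 6.4615
LCL = c̄ − 3√c̄ = 6.4615 − 3 × 2.5420 = -1.1643 → 0 (cannot be negative)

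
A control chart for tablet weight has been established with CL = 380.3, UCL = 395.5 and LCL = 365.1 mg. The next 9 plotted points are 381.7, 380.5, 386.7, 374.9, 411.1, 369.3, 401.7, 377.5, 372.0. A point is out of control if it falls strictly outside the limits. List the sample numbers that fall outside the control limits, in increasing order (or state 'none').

Compare each point to [365.1, 395.5]: sample 5 = 411.1 > UCL; sample 7 = 401.7 > UCL.

5, 7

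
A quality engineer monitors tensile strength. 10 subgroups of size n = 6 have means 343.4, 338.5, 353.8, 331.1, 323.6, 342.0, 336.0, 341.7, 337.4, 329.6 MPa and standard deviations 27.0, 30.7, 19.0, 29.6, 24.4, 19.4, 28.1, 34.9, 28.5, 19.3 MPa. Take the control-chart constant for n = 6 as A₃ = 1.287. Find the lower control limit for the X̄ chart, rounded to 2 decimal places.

304.13

X̄̄ = (343.4 + 338.5 + 353.8 + 331.1 + 323.6 + 342.0 + 336.0 + 341.7 + 337.4 + 329.6) / 10 = 337.7100
s̄ = (27.0 + 30.7 + 19.0 + 29.6 + 24.4 + 19.4 + 28.1 + 34.9 + 28.5 + 19.3) / 10 = 26.0900
LCL = X̄̄ − A₃·s̄ = 337.7100 − 1.287 × 26.0900 = 304.1322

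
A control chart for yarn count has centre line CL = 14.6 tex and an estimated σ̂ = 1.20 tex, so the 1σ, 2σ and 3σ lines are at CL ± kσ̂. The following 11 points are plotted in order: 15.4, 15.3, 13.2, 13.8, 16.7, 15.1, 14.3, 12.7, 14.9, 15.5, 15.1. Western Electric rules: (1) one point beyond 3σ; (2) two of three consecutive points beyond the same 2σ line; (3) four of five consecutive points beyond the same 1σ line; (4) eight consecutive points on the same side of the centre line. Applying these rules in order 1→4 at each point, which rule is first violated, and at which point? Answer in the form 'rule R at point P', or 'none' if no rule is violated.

Zone of each point (C = within 1σ̂, B = 1σ̂–2σ̂, A = 2σ̂–3σ̂, * = beyond 3σ̂; sign = side of CL): 1:+C, 2:+C, 3:-B, 4:-C, 5:+B, 6:+C, 7:-C, 8:-B, 9:+C, 10:+C, 11:+C
No rule fires across all 11 points.

none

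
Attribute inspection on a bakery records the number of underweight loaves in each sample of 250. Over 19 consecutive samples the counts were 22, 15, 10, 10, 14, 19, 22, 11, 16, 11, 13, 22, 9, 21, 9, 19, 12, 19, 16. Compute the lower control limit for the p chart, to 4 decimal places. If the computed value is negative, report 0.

0.0156

p̄ = Σdᵢ / (k·n) = 290 / (19 × 250) = 0.06105
LCL = p̄ − 3·√(p̄(1−p̄)/n) = 0.06105 − 3 × 0.01514 = 0.01562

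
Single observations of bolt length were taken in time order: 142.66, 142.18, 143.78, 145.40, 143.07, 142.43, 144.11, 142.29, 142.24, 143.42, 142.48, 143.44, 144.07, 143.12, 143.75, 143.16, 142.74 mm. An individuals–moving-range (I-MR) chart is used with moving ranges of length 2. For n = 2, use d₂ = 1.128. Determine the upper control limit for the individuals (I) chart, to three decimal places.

X̄ = (142.66 + 142.18 + 143.78 + 145.40 + 143.07 + 142.43 + 144.11 + 142.29 + 142.24 + 143.42 + 142.48 + 143.44 + 144.07 + 143.12 + 143.75 + 143.16 + 142.74) / 17 = 143.1965
Moving ranges: 0.48, 1.60, 1.62, 2.33, 0.64, 1.68, 1.82, 0.05, 1.18, 0.94, 0.96, 0.63, 0.95, 0.63, 0.59, 0.42; M̄R̄ = 16.5200 / 16 = 1.0325
UCL = X̄ + 3·M̄R̄/d₂ = 143.1965 + 3 × 1.0325 / 1.128 = 145.9425

145.942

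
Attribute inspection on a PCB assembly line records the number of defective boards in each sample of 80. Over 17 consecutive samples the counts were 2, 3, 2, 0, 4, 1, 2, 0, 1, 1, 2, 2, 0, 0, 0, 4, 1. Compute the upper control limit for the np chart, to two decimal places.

5.08

p̄ = Σdᵢ / (k·n) = 25 / (17 × 80) = 0.01838
UCL = np̄ + 3·√(np̄(1−p̄)) = 1.4706 + 3 × √(1.4706×0.98162) = 1.4706 + 3 × 1.2015 = 5.0750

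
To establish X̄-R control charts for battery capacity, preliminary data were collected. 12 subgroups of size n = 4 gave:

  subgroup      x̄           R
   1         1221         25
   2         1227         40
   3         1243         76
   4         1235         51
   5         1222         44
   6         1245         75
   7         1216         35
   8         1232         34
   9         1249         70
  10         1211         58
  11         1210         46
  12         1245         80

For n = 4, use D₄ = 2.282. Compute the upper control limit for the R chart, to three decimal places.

120.566

R̄ = (25 + 40 + 76 + 51 + 44 + 75 + 35 + 34 + 70 + 58 + 46 + 80) / 12 = 634.0000 / 12 = 52.8333
UCL_R = D₄·R̄ = 2.282 × 52.8333 = 120.5657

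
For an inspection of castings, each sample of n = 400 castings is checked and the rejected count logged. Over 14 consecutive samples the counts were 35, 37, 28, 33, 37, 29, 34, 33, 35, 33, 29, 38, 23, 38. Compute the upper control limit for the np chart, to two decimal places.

49.51

p̄ = Σdᵢ / (k·n) = 462 / (14 × 400) = 0.08250
UCL = np̄ + 3·√(np̄(1−p̄)) = 33.0000 + 3 × √(33.0000×0.91750) = 33.0000 + 3 × 5.5025 = 49.5075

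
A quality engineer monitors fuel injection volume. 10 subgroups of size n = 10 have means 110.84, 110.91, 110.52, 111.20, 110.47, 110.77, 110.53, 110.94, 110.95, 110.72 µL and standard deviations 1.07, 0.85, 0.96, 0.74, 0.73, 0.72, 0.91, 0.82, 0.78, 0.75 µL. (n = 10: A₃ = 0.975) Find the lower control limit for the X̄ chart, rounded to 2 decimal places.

X̄̄ = (110.84 + 110.91 + 110.52 + 111.20 + 110.47 + 110.77 + 110.53 + 110.94 + 110.95 + 110.72) / 10 = 110.7850
s̄ = (1.07 + 0.85 + 0.96 + 0.74 + 0.73 + 0.72 + 0.91 + 0.82 + 0.78 + 0.75) / 10 = 0.8330
LCL = X̄̄ − A₃·s̄ = 110.7850 − 0.975 × 0.8330 = 109.9728

109.97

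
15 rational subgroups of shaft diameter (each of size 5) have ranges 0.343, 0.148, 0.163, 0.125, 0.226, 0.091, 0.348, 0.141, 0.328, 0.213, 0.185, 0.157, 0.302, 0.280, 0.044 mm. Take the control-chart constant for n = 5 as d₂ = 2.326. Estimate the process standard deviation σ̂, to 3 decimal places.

0.089

R̄ = (0.343 + 0.148 + 0.163 + 0.125 + 0.226 + 0.091 + 0.348 + 0.141 + 0.328 + 0.213 + 0.185 + 0.157 + 0.302 + 0.280 + 0.044) / 15 = 0.2063
σ̂ = R̄ / d₂ = 0.2063 / 2.326 = 0.0887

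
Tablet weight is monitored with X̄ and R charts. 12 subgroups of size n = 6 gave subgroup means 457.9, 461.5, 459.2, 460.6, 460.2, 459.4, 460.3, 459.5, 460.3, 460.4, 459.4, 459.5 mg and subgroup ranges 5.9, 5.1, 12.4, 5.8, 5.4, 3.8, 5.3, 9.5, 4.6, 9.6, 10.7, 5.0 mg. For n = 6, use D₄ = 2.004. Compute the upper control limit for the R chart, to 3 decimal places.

13.878

R̄ = (5.9 + 5.1 + 12.4 + 5.8 + 5.4 + 3.8 + 5.3 + 9.5 + 4.6 + 9.6 + 10.7 + 5.0) / 12 = 83.1000 / 12 = 6.9250
UCL_R = D₄·R̄ = 2.004 × 6.9250 = 13.8777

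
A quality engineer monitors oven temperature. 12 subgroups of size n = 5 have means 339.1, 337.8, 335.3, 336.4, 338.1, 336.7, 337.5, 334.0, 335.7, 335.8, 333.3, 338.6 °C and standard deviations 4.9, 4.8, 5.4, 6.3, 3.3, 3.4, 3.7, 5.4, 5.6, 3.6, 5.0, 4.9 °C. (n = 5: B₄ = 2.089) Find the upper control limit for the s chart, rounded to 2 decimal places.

s̄ = (4.9 + 4.8 + 5.4 + 6.3 + 3.3 + 3.4 + 3.7 + 5.4 + 5.6 + 3.6 + 5.0 + 4.9) / 12 = 4.6917
UCL_s = B₄·s̄ = 2.089 × 4.6917 = 9.8009

9.80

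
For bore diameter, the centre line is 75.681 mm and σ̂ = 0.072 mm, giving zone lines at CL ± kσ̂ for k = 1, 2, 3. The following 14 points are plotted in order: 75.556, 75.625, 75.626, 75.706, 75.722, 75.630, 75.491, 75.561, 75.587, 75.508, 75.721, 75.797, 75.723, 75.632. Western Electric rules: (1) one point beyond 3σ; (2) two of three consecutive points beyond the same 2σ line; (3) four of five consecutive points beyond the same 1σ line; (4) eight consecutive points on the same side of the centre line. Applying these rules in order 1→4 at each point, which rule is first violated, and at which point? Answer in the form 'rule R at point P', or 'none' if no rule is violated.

Zone of each point (C = within 1σ̂, B = 1σ̂–2σ̂, A = 2σ̂–3σ̂, * = beyond 3σ̂; sign = side of CL): 1:-B, 2:-C, 3:-C, 4:+C, 5:+C, 6:-C, 7:-A, 8:-B, 9:-B, 10:-A, 11:+C, 12:+B, 13:+C, 14:-C
Rule 3 (four of five consecutive points beyond the same 1σ limit) is satisfied at point 10.

rule 3 at point 10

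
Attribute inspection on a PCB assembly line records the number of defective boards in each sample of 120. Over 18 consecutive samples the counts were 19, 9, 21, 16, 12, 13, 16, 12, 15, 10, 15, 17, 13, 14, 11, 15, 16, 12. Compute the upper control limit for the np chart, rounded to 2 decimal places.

p̄ = Σdᵢ / (k·n) = 256 / (18 × 120) = 0.11852
UCL = np̄ + 3·√(np̄(1−p̄)) = 14.2222 + 3 × √(14.2222×0.88148) = 14.2222 + 3 × 3.5407 = 24.8444

24.84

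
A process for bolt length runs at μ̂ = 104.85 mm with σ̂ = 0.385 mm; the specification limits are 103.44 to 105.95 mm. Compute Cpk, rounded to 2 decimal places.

0.95

Cpu = (USL − μ̂) / (3σ̂) = (105.95 − 104.85) / (3 × 0.385) = 0.9524; Cpl = (μ̂ − LSL) / (3σ̂) = (104.85 − 103.44) / (3 × 0.385) = 1.2208; Cpk = min(Cpu, Cpl) = 0.9524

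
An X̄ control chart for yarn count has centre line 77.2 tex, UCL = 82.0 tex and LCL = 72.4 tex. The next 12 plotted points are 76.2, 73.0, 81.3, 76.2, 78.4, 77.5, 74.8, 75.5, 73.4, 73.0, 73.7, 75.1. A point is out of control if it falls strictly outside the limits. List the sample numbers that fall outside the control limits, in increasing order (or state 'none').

All 12 points lie within [72.4, 82.0].

none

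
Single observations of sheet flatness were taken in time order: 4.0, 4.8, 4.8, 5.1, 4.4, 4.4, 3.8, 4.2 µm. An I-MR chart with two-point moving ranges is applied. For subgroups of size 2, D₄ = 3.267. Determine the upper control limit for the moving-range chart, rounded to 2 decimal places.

Moving ranges: 0.8, 0.0, 0.3, 0.7, 0.0, 0.6, 0.4; M̄R̄ = 2.8000 / 7 = 0.4000
UCL_MR = D₄·M̄R̄ = 3.267 × 0.4000 = 1.3068

1.31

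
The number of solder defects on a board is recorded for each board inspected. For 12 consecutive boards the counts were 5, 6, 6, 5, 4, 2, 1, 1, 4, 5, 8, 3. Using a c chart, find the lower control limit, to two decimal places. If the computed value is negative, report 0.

0.00

c̄ = (5 + 6 + 6 + 5 + 4 + 2 + 1 + 1 + 4 + 5 + 8 + 3) / 12 = 50 / 12 = 4.1667
LCL = c̄ − 3√c̄ = 4.1667 − 3 × 2.0412 = -1.9571 → 0 (cannot be negative)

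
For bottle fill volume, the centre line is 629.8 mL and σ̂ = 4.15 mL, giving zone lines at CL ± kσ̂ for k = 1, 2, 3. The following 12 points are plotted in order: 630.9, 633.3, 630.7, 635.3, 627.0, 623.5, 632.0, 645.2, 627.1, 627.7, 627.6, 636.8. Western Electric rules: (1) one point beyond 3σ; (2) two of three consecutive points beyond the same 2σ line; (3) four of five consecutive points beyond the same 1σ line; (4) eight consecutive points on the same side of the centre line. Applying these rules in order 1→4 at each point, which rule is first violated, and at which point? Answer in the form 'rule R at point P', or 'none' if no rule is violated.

rule 1 at point 8

Zone of each point (C = within 1σ̂, B = 1σ̂–2σ̂, A = 2σ̂–3σ̂, * = beyond 3σ̂; sign = side of CL): 1:+C, 2:+C, 3:+C, 4:+B, 5:-C, 6:-B, 7:+C, 8:+*, 9:-C, 10:-C, 11:-C, 12:+B
Rule 1 (one point beyond the 3σ limits) is satisfied at point 8.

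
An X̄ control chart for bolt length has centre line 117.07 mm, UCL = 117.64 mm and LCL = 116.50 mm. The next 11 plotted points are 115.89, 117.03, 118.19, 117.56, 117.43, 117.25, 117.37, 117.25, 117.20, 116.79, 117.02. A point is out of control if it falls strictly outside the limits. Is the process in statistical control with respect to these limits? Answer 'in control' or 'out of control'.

Compare each point to [116.50, 117.64]: sample 1 = 115.89 < LCL; sample 3 = 118.19 > UCL.

out of control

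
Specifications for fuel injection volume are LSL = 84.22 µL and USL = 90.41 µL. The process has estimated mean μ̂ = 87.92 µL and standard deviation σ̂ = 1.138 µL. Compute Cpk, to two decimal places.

Cpu = (USL − μ̂) / (3σ̂) = (90.41 − 87.92) / (3 × 1.138) = 0.7293; Cpl = (μ̂ − LSL) / (3σ̂) = (87.92 − 84.22) / (3 × 1.138) = 1.0838; Cpk = min(Cpu, Cpl) = 0.7293

0.73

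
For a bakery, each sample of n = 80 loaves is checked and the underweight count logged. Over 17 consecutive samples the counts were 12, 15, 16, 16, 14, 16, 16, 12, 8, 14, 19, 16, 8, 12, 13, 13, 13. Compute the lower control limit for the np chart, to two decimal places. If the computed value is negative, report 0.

3.60

p̄ = Σdᵢ / (k·n) = 233 / (17 × 80) = 0.17132
LCL = np̄ − 3·√(np̄(1−p̄)) = 13.7059 − 3 × 3.3701 = 3.5955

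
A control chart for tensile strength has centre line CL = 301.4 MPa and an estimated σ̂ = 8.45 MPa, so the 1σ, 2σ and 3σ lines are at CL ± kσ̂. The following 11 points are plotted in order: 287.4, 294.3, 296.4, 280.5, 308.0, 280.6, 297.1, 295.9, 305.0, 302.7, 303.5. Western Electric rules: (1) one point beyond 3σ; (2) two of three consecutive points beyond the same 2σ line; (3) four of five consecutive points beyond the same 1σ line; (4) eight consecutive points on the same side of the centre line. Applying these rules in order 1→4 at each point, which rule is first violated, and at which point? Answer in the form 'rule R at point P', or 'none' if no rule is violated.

rule 2 at point 6

Zone of each point (C = within 1σ̂, B = 1σ̂–2σ̂, A = 2σ̂–3σ̂, * = beyond 3σ̂; sign = side of CL): 1:-B, 2:-C, 3:-C, 4:-A, 5:+C, 6:-A, 7:-C, 8:-C, 9:+C, 10:+C, 11:+C
Rule 2 (two of three consecutive points beyond the same 2σ limit) is satisfied at point 6.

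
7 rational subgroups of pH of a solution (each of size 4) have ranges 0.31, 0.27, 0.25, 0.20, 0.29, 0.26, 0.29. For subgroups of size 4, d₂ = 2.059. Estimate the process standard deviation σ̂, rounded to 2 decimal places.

0.13

R̄ = (0.31 + 0.27 + 0.25 + 0.20 + 0.29 + 0.26 + 0.29) / 7 = 0.2671
σ̂ = R̄ / d₂ = 0.2671 / 2.059 = 0.1297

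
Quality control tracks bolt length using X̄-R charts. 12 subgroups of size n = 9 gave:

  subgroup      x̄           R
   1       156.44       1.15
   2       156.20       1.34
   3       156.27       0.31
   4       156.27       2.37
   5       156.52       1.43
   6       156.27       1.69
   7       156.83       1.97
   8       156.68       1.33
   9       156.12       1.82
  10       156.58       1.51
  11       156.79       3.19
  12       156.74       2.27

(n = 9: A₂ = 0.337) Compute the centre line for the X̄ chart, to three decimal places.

156.476

X̄̄ = (156.44 + 156.20 + 156.27 + 156.27 + 156.52 + 156.27 + 156.83 + 156.68 + 156.12 + 156.58 + 156.79 + 156.74) / 12 = 1877.7100 / 12 = 156.4758
CL = X̄̄ = 156.4758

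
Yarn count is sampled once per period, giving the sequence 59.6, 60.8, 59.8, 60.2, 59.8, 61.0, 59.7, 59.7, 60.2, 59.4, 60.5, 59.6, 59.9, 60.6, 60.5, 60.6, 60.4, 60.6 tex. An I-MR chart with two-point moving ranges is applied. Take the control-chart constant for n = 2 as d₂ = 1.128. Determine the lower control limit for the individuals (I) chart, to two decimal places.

58.53

X̄ = (59.6 + 60.8 + 59.8 + 60.2 + 59.8 + 61.0 + 59.7 + 59.7 + 60.2 + 59.4 + 60.5 + 59.6 + 59.9 + 60.6 + 60.5 + 60.6 + 60.4 + 60.6) / 18 = 60.1611
Moving ranges: 1.2, 1.0, 0.4, 0.4, 1.2, 1.3, 0.0, 0.5, 0.8, 1.1, 0.9, 0.3, 0.7, 0.1, 0.1, 0.2, 0.2; M̄R̄ = 10.4000 / 17 = 0.6118
LCL = X̄ − 3·M̄R̄/d₂ = 60.1611 − 3 × 0.6118 / 1.128 = 58.5341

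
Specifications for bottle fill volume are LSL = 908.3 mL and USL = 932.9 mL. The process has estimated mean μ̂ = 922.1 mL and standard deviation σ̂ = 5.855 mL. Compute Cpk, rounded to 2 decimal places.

0.61

Cpu = (USL − μ̂) / (3σ̂) = (932.9 − 922.1) / (3 × 5.855) = 0.6149; Cpl = (μ̂ − LSL) / (3σ̂) = (922.1 − 908.3) / (3 × 5.855) = 0.7857; Cpk = min(Cpu, Cpl) = 0.6149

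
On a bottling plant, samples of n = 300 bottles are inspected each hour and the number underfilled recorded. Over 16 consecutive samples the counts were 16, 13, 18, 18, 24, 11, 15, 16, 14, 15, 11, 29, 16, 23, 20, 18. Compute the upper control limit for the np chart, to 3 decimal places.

29.429

p̄ = Σdᵢ / (k·n) = 277 / (16 × 300) = 0.05771
UCL = np̄ + 3·√(np̄(1−p̄)) = 17.3125 + 3 × √(17.3125×0.94229) = 17.3125 + 3 × 4.0390 = 29.4295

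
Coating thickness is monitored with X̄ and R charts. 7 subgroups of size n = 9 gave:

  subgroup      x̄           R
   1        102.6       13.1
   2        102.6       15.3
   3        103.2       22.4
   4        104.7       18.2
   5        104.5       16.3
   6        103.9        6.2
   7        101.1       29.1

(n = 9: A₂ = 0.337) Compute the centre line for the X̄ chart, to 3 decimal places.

X̄̄ = (102.6 + 102.6 + 103.2 + 104.7 + 104.5 + 103.9 + 101.1) / 7 = 722.6000 / 7 = 103.2286
CL = X̄̄ = 103.2286

103.229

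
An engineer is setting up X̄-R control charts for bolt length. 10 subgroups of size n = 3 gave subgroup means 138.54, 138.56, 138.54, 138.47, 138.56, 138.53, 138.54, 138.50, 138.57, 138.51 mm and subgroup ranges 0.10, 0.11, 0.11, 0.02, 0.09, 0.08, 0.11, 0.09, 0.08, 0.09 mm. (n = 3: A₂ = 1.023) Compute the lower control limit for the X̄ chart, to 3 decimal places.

138.442

X̄̄ = (138.54 + 138.56 + 138.54 + 138.47 + 138.56 + 138.53 + 138.54 + 138.50 + 138.57 + 138.51) / 10 = 1385.3200 / 10 = 138.5320
R̄ = (0.10 + 0.11 + 0.11 + 0.02 + 0.09 + 0.08 + 0.11 + 0.09 + 0.08 + 0.09) / 10 = 0.8800 / 10 = 0.0880
LCL = X̄̄ − A₂·R̄ = 138.5320 − 1.023 × 0.0880 = 138.4420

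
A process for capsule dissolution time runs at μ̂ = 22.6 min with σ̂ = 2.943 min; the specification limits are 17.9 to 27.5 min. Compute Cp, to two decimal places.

Cp = (USL − LSL) / (6σ̂) = (27.5 − 17.9) / (6 × 2.943) = 9.6000 / 17.6580 = 0.5437

0.54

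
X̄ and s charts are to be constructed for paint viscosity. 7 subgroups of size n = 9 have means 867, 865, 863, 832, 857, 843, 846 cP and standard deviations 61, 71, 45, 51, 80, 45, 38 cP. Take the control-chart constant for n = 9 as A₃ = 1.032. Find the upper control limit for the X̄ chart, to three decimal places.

X̄̄ = (867 + 865 + 863 + 832 + 857 + 843 + 846) / 7 = 853.2857
s̄ = (61 + 71 + 45 + 51 + 80 + 45 + 38) / 7 = 55.8571
UCL = X̄̄ + A₃·s̄ = 853.2857 + 1.032 × 55.8571 = 910.9303

910.930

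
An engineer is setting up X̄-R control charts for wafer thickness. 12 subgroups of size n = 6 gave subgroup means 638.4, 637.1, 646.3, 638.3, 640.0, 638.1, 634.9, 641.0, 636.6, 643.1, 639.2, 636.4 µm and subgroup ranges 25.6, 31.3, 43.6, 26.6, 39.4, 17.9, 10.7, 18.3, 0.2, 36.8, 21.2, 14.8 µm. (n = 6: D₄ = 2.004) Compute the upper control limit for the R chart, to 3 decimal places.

47.829

R̄ = (25.6 + 31.3 + 43.6 + 26.6 + 39.4 + 17.9 + 10.7 + 18.3 + 0.2 + 36.8 + 21.2 + 14.8) / 12 = 286.4000 / 12 = 23.8667
UCL_R = D₄·R̄ = 2.004 × 23.8667 = 47.8288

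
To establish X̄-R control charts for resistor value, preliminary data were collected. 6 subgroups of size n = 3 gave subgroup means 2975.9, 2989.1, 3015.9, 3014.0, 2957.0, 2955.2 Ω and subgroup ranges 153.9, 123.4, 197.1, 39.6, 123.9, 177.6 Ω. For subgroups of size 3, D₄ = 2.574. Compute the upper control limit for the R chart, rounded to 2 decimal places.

349.85

R̄ = (153.9 + 123.4 + 197.1 + 39.6 + 123.9 + 177.6) / 6 = 815.5000 / 6 = 135.9167
UCL_R = D₄·R̄ = 2.574 × 135.9167 = 349.8495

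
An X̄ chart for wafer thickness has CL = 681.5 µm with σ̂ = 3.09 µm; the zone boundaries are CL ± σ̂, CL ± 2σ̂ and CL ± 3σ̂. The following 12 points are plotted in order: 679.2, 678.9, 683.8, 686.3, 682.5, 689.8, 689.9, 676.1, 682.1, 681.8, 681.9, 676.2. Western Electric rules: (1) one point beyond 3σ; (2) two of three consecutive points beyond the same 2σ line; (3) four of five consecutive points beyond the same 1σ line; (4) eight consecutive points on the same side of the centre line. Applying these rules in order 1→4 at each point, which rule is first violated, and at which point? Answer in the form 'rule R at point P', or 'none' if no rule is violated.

rule 2 at point 7

Zone of each point (C = within 1σ̂, B = 1σ̂–2σ̂, A = 2σ̂–3σ̂, * = beyond 3σ̂; sign = side of CL): 1:-C, 2:-C, 3:+C, 4:+B, 5:+C, 6:+A, 7:+A, 8:-B, 9:+C, 10:+C, 11:+C, 12:-B
Rule 2 (two of three consecutive points beyond the same 2σ limit) is satisfied at point 7.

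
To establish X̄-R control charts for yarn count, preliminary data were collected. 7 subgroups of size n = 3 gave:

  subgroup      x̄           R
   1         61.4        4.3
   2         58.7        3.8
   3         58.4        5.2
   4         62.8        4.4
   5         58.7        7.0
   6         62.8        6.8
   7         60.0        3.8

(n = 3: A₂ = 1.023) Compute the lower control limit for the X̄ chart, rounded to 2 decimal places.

X̄̄ = (61.4 + 58.7 + 58.4 + 62.8 + 58.7 + 62.8 + 60.0) / 7 = 422.8000 / 7 = 60.4000
R̄ = (4.3 + 3.8 + 5.2 + 4.4 + 7.0 + 6.8 + 3.8) / 7 = 35.3000 / 7 = 5.0429
LCL = X̄̄ − A₂·R̄ = 60.4000 − 1.023 × 5.0429 = 55.2412

55.24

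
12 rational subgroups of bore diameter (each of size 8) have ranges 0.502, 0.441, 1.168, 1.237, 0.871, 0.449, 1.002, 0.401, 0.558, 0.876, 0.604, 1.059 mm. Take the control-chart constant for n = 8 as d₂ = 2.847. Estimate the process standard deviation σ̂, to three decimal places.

0.268

R̄ = (0.502 + 0.441 + 1.168 + 1.237 + 0.871 + 0.449 + 1.002 + 0.401 + 0.558 + 0.876 + 0.604 + 1.059) / 12 = 0.7640
σ̂ = R̄ / d₂ = 0.7640 / 2.847 = 0.2684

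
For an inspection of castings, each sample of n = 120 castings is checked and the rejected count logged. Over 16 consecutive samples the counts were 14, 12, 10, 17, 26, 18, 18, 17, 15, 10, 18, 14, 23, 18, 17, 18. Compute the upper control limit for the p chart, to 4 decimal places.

0.2325

p̄ = Σdᵢ / (k·n) = 265 / (16 × 120) = 0.13802
UCL = p̄ + 3·√(p̄(1−p̄)/n) = 0.13802 + 3 × √(0.13802×0.86198/120) = 0.13802 + 3 × 0.03149 = 0.23248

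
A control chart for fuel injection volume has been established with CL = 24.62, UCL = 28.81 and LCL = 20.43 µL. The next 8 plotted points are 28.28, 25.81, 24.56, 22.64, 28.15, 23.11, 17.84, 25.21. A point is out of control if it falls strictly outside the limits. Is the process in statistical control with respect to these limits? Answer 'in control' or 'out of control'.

out of control

Compare each point to [20.43, 28.81]: sample 7 = 17.84 < LCL.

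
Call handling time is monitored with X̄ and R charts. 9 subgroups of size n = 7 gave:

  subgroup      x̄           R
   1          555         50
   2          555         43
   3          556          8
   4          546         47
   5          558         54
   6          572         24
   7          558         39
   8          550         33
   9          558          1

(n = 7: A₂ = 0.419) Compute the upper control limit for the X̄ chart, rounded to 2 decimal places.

570.36

X̄̄ = (555 + 555 + 556 + 546 + 558 + 572 + 558 + 550 + 558) / 9 = 5008.0000 / 9 = 556.4444
R̄ = (50 + 43 + 8 + 47 + 54 + 24 + 39 + 33 + 1) / 9 = 299.0000 / 9 = 33.2222
UCL = X̄̄ + A₂·R̄ = 556.4444 + 0.419 × 33.2222 = 570.3646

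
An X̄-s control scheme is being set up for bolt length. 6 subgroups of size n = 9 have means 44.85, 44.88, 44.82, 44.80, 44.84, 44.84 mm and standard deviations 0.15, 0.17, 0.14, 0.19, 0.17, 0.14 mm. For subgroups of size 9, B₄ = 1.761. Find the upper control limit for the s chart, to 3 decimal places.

0.282

s̄ = (0.15 + 0.17 + 0.14 + 0.19 + 0.17 + 0.14) / 6 = 0.1600
UCL_s = B₄·s̄ = 1.761 × 0.1600 = 0.2818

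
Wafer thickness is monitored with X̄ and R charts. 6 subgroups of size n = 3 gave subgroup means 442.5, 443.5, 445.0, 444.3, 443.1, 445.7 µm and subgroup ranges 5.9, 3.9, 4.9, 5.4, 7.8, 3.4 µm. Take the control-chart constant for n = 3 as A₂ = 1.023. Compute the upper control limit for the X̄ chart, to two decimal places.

X̄̄ = (442.5 + 443.5 + 445.0 + 444.3 + 443.1 + 445.7) / 6 = 2664.1000 / 6 = 444.0167
R̄ = (5.9 + 3.9 + 4.9 + 5.4 + 7.8 + 3.4) / 6 = 31.3000 / 6 = 5.2167
UCL = X̄̄ + A₂·R̄ = 444.0167 + 1.023 × 5.2167 = 449.3533

449.35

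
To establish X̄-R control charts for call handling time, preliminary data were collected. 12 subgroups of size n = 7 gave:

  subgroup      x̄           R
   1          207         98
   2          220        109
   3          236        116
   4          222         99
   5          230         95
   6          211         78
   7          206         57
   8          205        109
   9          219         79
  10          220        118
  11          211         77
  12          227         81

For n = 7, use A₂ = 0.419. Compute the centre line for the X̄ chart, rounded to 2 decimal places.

217.83

X̄̄ = (207 + 220 + 236 + 222 + 230 + 211 + 206 + 205 + 219 + 220 + 211 + 227) / 12 = 2614.0000 / 12 = 217.8333
CL = X̄̄ = 217.8333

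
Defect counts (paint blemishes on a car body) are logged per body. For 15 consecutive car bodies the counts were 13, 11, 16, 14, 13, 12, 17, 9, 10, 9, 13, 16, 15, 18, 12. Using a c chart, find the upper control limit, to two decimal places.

24.10

c̄ = (13 + 11 + 16 + 14 + 13 + 12 + 17 + 9 + 10 + 9 + 13 + 16 + 15 + 18 + 12) / 15 = 198 / 15 = 13.2000
UCL = c̄ + 3√c̄ = 13.2000 + 3 × √13.2000 = 13.2000 + 3 × 3.6332 = 24.0995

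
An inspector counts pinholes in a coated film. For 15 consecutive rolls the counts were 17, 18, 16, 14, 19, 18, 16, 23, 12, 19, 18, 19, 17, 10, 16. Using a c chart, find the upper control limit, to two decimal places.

c̄ = (17 + 18 + 16 + 14 + 19 + 18 + 16 + 23 + 12 + 19 + 18 + 19 + 17 + 10 + 16) / 15 = 252 / 15 = 16.8000
UCL = c̄ + 3√c̄ = 16.8000 + 3 × √16.8000 = 16.8000 + 3 × 4.0988 = 29.0963

29.10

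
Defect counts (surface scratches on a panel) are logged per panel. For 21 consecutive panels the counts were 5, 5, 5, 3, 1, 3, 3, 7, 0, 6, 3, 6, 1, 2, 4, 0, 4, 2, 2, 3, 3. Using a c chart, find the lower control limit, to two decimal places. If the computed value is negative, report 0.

c̄ = (5 + 5 + 5 + 3 + 1 + 3 + 3 + 7 + 0 + 6 + 3 + 6 + 1 + 2 + 4 + 0 + 4 + 2 + 2 + 3 + 3) / 21 = 68 / 21 = 3.2381
LCL = c̄ − 3√c̄ = 3.2381 − 3 × 1.7995 = -2.1603 → 0 (cannot be negative)

0.00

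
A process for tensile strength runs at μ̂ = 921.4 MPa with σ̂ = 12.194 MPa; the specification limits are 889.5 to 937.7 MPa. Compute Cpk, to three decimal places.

0.446

Cpu = (USL − μ̂) / (3σ̂) = (937.7 − 921.4) / (3 × 12.194) = 0.4456; Cpl = (μ̂ − LSL) / (3σ̂) = (921.4 − 889.5) / (3 × 12.194) = 0.8720; Cpk = min(Cpu, Cpl) = 0.4456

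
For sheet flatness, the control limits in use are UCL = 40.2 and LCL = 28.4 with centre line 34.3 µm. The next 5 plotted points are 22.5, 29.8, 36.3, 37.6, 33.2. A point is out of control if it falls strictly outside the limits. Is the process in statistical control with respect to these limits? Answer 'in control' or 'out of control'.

out of control

Compare each point to [28.4, 40.2]: sample 1 = 22.5 < LCL.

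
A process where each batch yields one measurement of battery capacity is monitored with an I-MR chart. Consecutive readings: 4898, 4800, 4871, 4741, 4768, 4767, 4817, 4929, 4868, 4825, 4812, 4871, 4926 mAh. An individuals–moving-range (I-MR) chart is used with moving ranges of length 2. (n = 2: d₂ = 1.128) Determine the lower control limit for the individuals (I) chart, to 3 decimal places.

4678.349

X̄ = (4898 + 4800 + 4871 + 4741 + 4768 + 4767 + 4817 + 4929 + 4868 + 4825 + 4812 + 4871 + 4926) / 13 = 4837.9231
Moving ranges: 98, 71, 130, 27, 1, 50, 112, 61, 43, 13, 59, 55; M̄R̄ = 720.0000 / 12 = 60.0000
LCL = X̄ − 3·M̄R̄/d₂ = 4837.9231 − 3 × 60.0000 / 1.128 = 4678.3486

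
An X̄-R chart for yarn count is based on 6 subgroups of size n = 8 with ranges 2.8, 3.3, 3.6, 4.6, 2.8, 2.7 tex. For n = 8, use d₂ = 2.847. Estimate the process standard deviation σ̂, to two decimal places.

R̄ = (2.8 + 3.3 + 3.6 + 4.6 + 2.8 + 2.7) / 6 = 3.3000
σ̂ = R̄ / d₂ = 3.3000 / 2.847 = 1.1591

1.16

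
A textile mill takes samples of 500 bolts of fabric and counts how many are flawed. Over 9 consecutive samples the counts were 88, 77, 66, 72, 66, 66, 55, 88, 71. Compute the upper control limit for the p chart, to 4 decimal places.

0.1914

p̄ = Σdᵢ / (k·n) = 649 / (9 × 500) = 0.14422
UCL = p̄ + 3·√(p̄(1−p̄)/n) = 0.14422 + 3 × √(0.14422×0.85578/500) = 0.14422 + 3 × 0.01571 = 0.19136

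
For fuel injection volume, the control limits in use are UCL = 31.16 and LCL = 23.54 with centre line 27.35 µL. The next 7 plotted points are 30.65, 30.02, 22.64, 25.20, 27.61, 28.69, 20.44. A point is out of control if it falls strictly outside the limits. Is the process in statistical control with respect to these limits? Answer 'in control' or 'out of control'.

out of control

Compare each point to [23.54, 31.16]: sample 3 = 22.64 < LCL; sample 7 = 20.44 < LCL.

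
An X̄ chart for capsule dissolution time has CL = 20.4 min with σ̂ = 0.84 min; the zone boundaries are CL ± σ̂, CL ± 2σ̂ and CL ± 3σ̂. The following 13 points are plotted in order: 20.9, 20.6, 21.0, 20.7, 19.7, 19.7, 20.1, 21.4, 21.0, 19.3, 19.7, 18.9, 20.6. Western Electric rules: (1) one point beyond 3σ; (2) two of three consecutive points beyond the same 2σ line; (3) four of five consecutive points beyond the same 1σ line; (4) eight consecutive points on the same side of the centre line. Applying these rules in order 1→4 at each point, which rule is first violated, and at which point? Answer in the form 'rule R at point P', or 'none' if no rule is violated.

none

Zone of each point (C = within 1σ̂, B = 1σ̂–2σ̂, A = 2σ̂–3σ̂, * = beyond 3σ̂; sign = side of CL): 1:+C, 2:+C, 3:+C, 4:+C, 5:-C, 6:-C, 7:-C, 8:+B, 9:+C, 10:-B, 11:-C, 12:-B, 13:+C
No rule fires across all 13 points.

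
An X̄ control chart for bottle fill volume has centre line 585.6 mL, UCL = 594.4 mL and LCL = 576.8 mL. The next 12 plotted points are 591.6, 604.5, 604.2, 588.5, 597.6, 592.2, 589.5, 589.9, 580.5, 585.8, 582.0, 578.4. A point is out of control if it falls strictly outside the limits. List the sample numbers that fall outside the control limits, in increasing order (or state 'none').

Compare each point to [576.8, 594.4]: sample 2 = 604.5 > UCL; sample 3 = 604.2 > UCL; sample 5 = 597.6 > UCL.

2, 3, 5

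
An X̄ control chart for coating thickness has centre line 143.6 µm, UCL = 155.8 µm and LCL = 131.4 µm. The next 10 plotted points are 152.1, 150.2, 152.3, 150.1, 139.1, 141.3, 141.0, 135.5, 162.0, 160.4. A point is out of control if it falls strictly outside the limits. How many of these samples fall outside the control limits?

Compare each point to [131.4, 155.8]: sample 9 = 162.0 > UCL; sample 10 = 160.4 > UCL.

2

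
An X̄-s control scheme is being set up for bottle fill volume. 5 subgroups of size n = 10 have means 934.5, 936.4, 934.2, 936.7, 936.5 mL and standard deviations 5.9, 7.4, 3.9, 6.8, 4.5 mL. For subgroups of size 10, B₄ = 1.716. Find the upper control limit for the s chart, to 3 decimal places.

9.781

s̄ = (5.9 + 7.4 + 3.9 + 6.8 + 4.5) / 5 = 5.7000
UCL_s = B₄·s̄ = 1.716 × 5.7000 = 9.7812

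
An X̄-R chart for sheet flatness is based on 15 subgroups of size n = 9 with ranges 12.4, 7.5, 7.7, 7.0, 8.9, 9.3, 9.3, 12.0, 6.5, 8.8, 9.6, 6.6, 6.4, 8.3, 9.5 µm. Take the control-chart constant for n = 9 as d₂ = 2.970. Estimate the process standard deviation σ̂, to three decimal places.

2.914

R̄ = (12.4 + 7.5 + 7.7 + 7.0 + 8.9 + 9.3 + 9.3 + 12.0 + 6.5 + 8.8 + 9.6 + 6.6 + 6.4 + 8.3 + 9.5) / 15 = 8.6533
σ̂ = R̄ / d₂ = 8.6533 / 2.970 = 2.9136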